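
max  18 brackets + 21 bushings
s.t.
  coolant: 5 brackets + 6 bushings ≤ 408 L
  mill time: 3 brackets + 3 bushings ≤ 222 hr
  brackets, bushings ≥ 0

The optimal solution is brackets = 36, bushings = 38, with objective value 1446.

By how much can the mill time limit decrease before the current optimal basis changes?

18

Binding constraints: coolant, mill time. The basis is B = [[5,6],[3,3]] with det -3.
Per unit decrease in mill time, x* moves by d = (-2, 1.6667).
The basis stays optimal until brackets reaches 0; allowable decrease = 18 hr.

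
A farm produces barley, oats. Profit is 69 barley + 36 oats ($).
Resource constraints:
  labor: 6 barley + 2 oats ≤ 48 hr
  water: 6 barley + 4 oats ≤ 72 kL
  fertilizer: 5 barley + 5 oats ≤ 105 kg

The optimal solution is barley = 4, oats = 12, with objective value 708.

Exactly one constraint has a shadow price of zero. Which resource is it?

fertilizer

labor: 48/48 (binding)
water: 72/72 (binding)
fertilizer: 80/105 (slack 25)
By complementary slackness, a constraint with positive slack has shadow price 0 → fertilizer.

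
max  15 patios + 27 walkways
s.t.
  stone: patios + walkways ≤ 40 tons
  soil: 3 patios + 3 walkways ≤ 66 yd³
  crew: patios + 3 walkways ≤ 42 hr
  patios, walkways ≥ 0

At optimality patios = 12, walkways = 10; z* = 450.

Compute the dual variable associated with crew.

6

Check each constraint at x*: stone 22/40 (slack 18); soil 66/66 (tight); crew 42/42 (tight).
By complementary slackness, y = 0 for the non-binding constraint.
From A_Bᵀ y = c: 3·y_soil + 1·y_crew = 15; 3·y_soil + 3·y_crew = 27.
This yields shadow prices y_soil = 3, y_crew = 6.
Shadow price of crew = 6.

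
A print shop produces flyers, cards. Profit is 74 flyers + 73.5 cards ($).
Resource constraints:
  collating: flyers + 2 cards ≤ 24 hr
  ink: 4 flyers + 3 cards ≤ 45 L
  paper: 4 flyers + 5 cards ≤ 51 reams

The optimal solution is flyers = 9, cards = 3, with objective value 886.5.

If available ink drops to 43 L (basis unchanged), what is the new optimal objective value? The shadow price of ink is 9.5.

867.5

Δb = -2, so new z* = 886.5 + (9.5)·(-2) = 886.5 − 19 = 867.5.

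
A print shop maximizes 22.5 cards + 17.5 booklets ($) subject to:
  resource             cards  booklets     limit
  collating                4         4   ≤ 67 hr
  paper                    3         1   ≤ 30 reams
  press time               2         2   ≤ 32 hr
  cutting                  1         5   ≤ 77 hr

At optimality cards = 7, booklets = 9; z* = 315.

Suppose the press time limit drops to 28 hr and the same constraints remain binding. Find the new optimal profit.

285

At the optimum: collating uses 64 of 67 (slack = 3); paper uses 30 of 30 (binding); press time uses 32 of 32 (binding); cutting uses 52 of 77 (slack = 25).
By complementary slackness, y = 0 for the non-binding constraints.
Dual feasibility on the basic columns requires 3·y_paper + 2·y_press time = 22.5, 1·y_paper + 2·y_press time = 17.5.
Solving: y_paper = 2.5, y_press time = 7.5.
Δz = y_press time·Δb = 7.5 × (-4) = -30, so new z* = 315 − 30 = 285.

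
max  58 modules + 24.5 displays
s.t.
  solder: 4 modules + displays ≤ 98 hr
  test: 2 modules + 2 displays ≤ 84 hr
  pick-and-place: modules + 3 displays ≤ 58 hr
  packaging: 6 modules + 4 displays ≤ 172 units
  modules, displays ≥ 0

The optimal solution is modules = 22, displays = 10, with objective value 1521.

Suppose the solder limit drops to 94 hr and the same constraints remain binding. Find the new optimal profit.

1487

At the optimum: solder uses 98 of 98 (binding); test uses 64 of 84 (slack = 20); pick-and-place uses 52 of 58 (slack = 6); packaging uses 172 of 172 (binding).
Slack constraints have shadow price 0 (complementary slackness).
From A_Bᵀ y = c: 4·y_solder + 6·y_packaging = 58; 1·y_solder + 4·y_packaging = 24.5.
Solving: y_solder = 8.5, y_packaging = 4.
Δz = y_solder·Δb = 8.5 × (-4) = -34, so new z* = 1521 − 34 = 1487.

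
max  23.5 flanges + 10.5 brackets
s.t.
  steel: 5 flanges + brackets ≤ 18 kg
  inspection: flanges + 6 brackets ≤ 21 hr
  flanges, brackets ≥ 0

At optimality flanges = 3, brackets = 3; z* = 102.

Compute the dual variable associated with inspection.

Both steel and inspection are binding at x*.
Dual feasibility on the basic columns requires 5·y_steel + 1·y_inspection = 23.5, 1·y_steel + 6·y_inspection = 10.5.
This yields shadow prices y_steel = 4.5, y_inspection = 1.
Shadow price of inspection = 1.

1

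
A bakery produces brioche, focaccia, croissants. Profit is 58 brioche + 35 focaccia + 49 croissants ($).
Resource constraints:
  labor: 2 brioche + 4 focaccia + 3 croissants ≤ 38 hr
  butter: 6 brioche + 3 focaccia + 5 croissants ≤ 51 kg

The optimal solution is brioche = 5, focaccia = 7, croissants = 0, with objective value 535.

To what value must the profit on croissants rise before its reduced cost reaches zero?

51

Both labor and butter are binding at x*.
The binding rows give the dual system: 2·y_labor + 6·y_butter = 58 and 4·y_labor + 3·y_butter = 35.
This yields shadow prices y_labor = 2, y_butter = 9.
croissants enters the basis when its profit ≥ yᵀa₃ = 2·3 + 9·5 = 51.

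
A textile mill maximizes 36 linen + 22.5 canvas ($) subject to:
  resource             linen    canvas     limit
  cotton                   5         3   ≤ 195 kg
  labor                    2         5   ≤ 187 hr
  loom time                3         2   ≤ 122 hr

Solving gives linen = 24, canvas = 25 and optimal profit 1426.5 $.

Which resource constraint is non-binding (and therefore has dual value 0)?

labor

cotton: 195/195 (binding)
labor: 173/187 (slack 14)
loom time: 122/122 (binding)
By complementary slackness, a constraint with positive slack has shadow price 0 → labor.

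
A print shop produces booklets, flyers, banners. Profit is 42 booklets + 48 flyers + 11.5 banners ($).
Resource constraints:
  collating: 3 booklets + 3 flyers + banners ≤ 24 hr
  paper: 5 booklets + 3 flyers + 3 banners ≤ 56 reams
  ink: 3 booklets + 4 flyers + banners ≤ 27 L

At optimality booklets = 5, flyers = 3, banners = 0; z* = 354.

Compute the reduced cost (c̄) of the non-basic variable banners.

-2.5

At the optimum: collating uses 24 of 24 (binding); paper uses 34 of 56 (slack = 22); ink uses 27 of 27 (binding).
By complementary slackness, y = 0 for the non-binding constraint.
Dual feasibility on the basic columns requires 3·y_collating + 3·y_ink = 42, 3·y_collating + 4·y_ink = 48.
→ y_collating = 8 and y_ink = 6.
Reduced cost of banners: c₃ − yᵀa₃ = 11.5 − (8·1 + 6·1) = 11.5 − 14 = -2.5.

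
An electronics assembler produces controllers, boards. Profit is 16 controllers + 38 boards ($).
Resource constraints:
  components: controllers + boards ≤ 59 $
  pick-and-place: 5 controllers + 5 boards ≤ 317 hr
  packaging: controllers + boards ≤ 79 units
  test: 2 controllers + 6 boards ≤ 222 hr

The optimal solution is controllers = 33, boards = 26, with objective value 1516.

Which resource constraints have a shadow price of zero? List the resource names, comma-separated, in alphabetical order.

packaging, pick-and-place

components: 59/59 (binding)
pick-and-place: 295/317 (slack 22)
packaging: 59/79 (slack 20)
test: 222/222 (binding)
By complementary slackness, a constraint with positive slack has shadow price 0 → packaging, pick-and-place.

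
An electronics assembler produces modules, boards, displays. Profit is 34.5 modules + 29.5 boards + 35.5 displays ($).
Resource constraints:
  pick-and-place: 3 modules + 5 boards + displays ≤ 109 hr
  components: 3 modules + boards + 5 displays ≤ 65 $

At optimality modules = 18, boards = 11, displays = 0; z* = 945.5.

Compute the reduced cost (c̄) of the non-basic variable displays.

Both pick-and-place and components are binding at x*.
Dual feasibility on the basic columns requires 3·y_pick-and-place + 3·y_components = 34.5, 5·y_pick-and-place + 1·y_components = 29.5.
Solving: y_pick-and-place = 4.5, y_components = 7.
Reduced cost of displays: c₃ − yᵀa₃ = 35.5 − (4.5·1 + 7·5) = 35.5 − 39.5 = -4.

-4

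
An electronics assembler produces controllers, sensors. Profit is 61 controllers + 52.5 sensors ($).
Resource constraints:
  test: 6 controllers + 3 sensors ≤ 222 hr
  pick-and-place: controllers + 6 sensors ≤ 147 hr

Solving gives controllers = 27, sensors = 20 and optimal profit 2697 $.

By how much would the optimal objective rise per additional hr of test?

Both test and pick-and-place are binding at x*.
The binding rows give the dual system: 6·y_test + 1·y_pick-and-place = 61 and 3·y_test + 6·y_pick-and-place = 52.5.
Solving: y_test = 9.5, y_pick-and-place = 4.
Shadow price of test = 9.5.

9.5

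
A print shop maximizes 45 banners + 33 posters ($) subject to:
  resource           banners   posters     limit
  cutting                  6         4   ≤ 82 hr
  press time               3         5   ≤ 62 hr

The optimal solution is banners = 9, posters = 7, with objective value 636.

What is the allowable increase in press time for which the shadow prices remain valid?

40.5

Binding constraints: cutting, press time. The basis is B = [[6,4],[3,5]] with det 18.
Per unit increase in press time, x* moves by d = (-0.2222, 0.3333).
The basis stays optimal until banners reaches 0; allowable increase = 40.5 hr.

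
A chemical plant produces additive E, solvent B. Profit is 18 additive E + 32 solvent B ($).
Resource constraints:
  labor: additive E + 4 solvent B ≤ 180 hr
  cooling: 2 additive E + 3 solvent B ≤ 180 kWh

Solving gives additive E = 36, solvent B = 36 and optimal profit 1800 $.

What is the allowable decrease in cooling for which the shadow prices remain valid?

45

Binding constraints: labor, cooling. The basis is B = [[1,4],[2,3]] with det -5.
Per unit decrease in cooling, x* moves by d = (-0.8, 0.2).
The basis stays optimal until additive E reaches 0; allowable decrease = 45 kWh.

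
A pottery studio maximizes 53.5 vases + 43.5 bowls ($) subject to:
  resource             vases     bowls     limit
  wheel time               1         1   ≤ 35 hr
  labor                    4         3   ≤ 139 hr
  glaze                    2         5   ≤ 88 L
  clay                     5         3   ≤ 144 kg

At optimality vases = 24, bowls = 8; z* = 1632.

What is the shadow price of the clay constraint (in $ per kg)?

9.5

Binding: glaze and clay. Non-binding: wheel time (3 unused), labor (19 unused).
Since wheel time, labor are not tight, their duals are 0.
From A_Bᵀ y = c: 2·y_glaze + 5·y_clay = 53.5; 5·y_glaze + 3·y_clay = 43.5.
→ y_glaze = 3 and y_clay = 9.5.
Shadow price of clay = 9.5.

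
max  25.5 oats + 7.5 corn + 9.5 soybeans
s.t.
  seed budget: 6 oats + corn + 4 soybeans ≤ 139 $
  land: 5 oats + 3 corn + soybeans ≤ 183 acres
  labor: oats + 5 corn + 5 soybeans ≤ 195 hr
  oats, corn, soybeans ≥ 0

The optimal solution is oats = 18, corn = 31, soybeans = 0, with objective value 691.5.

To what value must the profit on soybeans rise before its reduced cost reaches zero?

13.5

At the optimum: seed budget uses 139 of 139 (binding); land uses 183 of 183 (binding); labor uses 173 of 195 (slack = 22).
By complementary slackness, y = 0 for the non-binding constraint.
The binding rows give the dual system: 6·y_seed budget + 5·y_land = 25.5 and 1·y_seed budget + 3·y_land = 7.5.
Solving: y_seed budget = 3, y_land = 1.5.
soybeans enters the basis when its profit ≥ yᵀa₃ = 3·4 + 1.5·1 = 13.5.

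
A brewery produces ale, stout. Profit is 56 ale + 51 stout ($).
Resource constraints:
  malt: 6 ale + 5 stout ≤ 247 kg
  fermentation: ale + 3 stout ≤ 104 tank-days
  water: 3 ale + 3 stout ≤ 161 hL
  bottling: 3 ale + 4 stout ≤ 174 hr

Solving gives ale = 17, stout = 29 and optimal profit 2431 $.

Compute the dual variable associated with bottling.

Binding: malt and fermentation. Non-binding: water (23 unused), bottling (7 unused).
Slack constraints have shadow price 0 (complementary slackness).
The binding rows give the dual system: 6·y_malt + 1·y_fermentation = 56 and 5·y_malt + 3·y_fermentation = 51.
→ y_malt = 9 and y_fermentation = 2.
Shadow price of bottling = 0.

0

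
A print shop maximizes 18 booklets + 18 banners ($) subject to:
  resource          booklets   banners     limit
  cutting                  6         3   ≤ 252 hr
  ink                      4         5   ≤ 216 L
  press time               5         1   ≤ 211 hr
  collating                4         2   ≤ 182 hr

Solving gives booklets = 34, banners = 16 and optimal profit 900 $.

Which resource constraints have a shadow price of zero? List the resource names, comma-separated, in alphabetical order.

cutting: 252/252 (binding)
ink: 216/216 (binding)
press time: 186/211 (slack 25)
collating: 168/182 (slack 14)
By complementary slackness, a constraint with positive slack has shadow price 0 → collating, press time.

collating, press time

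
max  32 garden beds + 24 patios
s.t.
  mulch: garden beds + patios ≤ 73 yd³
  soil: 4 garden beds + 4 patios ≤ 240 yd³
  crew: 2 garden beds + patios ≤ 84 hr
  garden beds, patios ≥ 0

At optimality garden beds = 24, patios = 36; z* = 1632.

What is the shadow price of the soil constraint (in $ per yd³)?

At the optimum: mulch uses 60 of 73 (slack = 13); soil uses 240 of 240 (binding); crew uses 84 of 84 (binding).
Slack constraints have shadow price 0 (complementary slackness).
Dual feasibility on the basic columns requires 4·y_soil + 2·y_crew = 32, 4·y_soil + 1·y_crew = 24.
Solving: y_soil = 4, y_crew = 8.
Shadow price of soil = 4.

4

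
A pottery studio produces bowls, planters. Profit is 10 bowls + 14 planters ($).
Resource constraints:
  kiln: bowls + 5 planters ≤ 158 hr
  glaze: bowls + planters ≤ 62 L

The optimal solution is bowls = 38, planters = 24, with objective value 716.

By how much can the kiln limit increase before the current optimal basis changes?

Binding constraints: kiln, glaze. The basis is B = [[1,5],[1,1]] with det -4.
Per unit increase in kiln, x* moves by d = (-0.25, 0.25).
The basis stays optimal until bowls reaches 0; allowable increase = 152 hr.

152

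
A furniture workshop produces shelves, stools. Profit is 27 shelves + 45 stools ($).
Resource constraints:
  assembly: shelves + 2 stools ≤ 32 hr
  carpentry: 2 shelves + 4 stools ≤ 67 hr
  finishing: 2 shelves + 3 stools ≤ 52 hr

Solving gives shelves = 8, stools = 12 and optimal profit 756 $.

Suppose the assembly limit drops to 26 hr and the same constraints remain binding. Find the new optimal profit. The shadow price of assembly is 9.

702

Δb = -6, so new z* = 756 + (9)·(-6) = 756 − 54 = 702.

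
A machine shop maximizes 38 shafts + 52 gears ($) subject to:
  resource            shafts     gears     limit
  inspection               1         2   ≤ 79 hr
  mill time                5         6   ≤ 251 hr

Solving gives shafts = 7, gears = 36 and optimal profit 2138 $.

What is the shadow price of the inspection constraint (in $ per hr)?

At the optimum: inspection uses 79 of 79 (binding); mill time uses 251 of 251 (binding).
Dual feasibility on the basic columns requires 1·y_inspection + 5·y_mill time = 38, 2·y_inspection + 6·y_mill time = 52.
Solving: y_inspection = 8, y_mill time = 6.
Shadow price of inspection = 8.

8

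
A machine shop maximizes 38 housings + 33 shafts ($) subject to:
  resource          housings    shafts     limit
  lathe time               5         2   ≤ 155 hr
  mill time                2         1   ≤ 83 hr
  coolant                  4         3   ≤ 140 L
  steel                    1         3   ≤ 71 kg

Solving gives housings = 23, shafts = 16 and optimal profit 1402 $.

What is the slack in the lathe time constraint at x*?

8

lathe time used = 5·23 + 2·16 = 147; slack = 155 − 147 = 8.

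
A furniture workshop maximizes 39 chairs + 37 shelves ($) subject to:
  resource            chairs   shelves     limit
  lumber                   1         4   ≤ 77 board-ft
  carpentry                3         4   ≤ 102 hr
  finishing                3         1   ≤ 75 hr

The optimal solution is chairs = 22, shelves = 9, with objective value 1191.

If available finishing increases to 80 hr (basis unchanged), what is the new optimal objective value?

Binding: carpentry and finishing. Non-binding: lumber (19 unused).
Since lumber is not tight, its dual is 0.
The binding rows give the dual system: 3·y_carpentry + 3·y_finishing = 39 and 4·y_carpentry + 1·y_finishing = 37.
This yields shadow prices y_carpentry = 8, y_finishing = 5.
Δz = y_finishing·Δb = 5 × (5) = 25, so new z* = 1191 + 25 = 1216.

1216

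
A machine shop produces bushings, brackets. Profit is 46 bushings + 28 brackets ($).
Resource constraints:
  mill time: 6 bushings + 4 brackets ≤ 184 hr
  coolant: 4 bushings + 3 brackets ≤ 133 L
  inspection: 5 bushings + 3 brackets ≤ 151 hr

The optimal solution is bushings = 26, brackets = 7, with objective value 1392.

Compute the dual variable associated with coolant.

At the optimum: mill time uses 184 of 184 (binding); coolant uses 125 of 133 (slack = 8); inspection uses 151 of 151 (binding).
Slack constraints have shadow price 0 (complementary slackness).
From A_Bᵀ y = c: 6·y_mill time + 5·y_inspection = 46; 4·y_mill time + 3·y_inspection = 28.
This yields shadow prices y_mill time = 1, y_inspection = 8.
Shadow price of coolant = 0.

0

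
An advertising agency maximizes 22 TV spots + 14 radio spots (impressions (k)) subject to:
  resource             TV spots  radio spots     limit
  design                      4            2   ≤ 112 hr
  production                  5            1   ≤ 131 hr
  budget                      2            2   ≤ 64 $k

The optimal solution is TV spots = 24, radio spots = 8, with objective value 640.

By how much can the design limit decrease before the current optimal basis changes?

Binding constraints: design, budget. The basis is B = [[4,2],[2,2]] with det 4.
Per unit decrease in design, x* moves by d = (-0.5, 0.5).
The basis stays optimal until TV spots reaches 0; allowable decrease = 48 hr.

48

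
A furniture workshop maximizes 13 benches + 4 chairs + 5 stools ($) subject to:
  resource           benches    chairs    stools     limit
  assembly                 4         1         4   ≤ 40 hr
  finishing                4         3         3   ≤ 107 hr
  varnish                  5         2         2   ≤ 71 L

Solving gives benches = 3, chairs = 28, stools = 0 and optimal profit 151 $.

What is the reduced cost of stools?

-5

Check each constraint at x*: assembly 40/40 (tight); finishing 96/107 (slack 11); varnish 71/71 (tight).
Since finishing is not tight, its dual is 0.
The binding rows give the dual system: 4·y_assembly + 5·y_varnish = 13 and 1·y_assembly + 2·y_varnish = 4.
This yields shadow prices y_assembly = 2, y_varnish = 1.
Reduced cost of stools: c₃ − yᵀa₃ = 5 − (2·4 + 1·2) = 5 − 10 = -5.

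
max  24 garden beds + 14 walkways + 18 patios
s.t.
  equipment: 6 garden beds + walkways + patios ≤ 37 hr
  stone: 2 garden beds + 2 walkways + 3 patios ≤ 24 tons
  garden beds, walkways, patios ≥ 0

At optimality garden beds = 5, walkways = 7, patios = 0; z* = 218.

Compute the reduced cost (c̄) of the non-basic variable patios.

At the optimum: equipment uses 37 of 37 (binding); stone uses 24 of 24 (binding).
From A_Bᵀ y = c: 6·y_equipment + 2·y_stone = 24; 1·y_equipment + 2·y_stone = 14.
→ y_equipment = 2 and y_stone = 6.
Reduced cost of patios: c₃ − yᵀa₃ = 18 − (2·1 + 6·3) = 18 − 20 = -2.

-2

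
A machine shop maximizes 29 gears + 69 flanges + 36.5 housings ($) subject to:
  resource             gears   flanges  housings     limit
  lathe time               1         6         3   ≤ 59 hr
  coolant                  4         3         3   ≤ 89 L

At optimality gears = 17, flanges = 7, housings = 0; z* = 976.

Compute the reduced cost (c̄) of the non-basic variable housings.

-5.5

Check each constraint at x*: lathe time 59/59 (tight); coolant 89/89 (tight).
Dual feasibility on the basic columns requires 1·y_lathe time + 4·y_coolant = 29, 6·y_lathe time + 3·y_coolant = 69.
→ y_lathe time = 9 and y_coolant = 5.
Reduced cost of housings: c₃ − yᵀa₃ = 36.5 − (9·3 + 5·3) = 36.5 − 42 = -5.5.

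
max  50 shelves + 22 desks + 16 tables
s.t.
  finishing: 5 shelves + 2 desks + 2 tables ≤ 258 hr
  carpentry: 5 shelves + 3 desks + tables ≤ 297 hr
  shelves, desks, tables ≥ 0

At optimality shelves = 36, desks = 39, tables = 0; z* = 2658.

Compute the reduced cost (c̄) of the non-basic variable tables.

Both finishing and carpentry are binding at x*.
Dual feasibility on the basic columns requires 5·y_finishing + 5·y_carpentry = 50, 2·y_finishing + 3·y_carpentry = 22.
This yields shadow prices y_finishing = 8, y_carpentry = 2.
Reduced cost of tables: c₃ − yᵀa₃ = 16 − (8·2 + 2·1) = 16 − 18 = -2.

-2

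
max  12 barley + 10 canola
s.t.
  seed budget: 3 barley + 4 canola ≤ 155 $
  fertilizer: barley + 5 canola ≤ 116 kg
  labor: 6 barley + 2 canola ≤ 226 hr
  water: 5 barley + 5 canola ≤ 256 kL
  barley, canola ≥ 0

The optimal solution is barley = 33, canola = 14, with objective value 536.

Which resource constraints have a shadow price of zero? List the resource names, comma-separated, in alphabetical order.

seed budget: 155/155 (binding)
fertilizer: 103/116 (slack 13)
labor: 226/226 (binding)
water: 235/256 (slack 21)
By complementary slackness, a constraint with positive slack has shadow price 0 → fertilizer, water.

fertilizer, water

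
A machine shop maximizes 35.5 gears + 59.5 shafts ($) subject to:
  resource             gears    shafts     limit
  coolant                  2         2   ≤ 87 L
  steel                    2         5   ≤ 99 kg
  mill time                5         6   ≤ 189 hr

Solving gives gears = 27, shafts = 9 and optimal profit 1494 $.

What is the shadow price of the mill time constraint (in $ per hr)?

4.5

At the optimum: coolant uses 72 of 87 (slack = 15); steel uses 99 of 99 (binding); mill time uses 189 of 189 (binding).
Slack constraints have shadow price 0 (complementary slackness).
Dual feasibility on the basic columns requires 2·y_steel + 5·y_mill time = 35.5, 5·y_steel + 6·y_mill time = 59.5.
This yields shadow prices y_steel = 6.5, y_mill time = 4.5.
Shadow price of mill time = 4.5.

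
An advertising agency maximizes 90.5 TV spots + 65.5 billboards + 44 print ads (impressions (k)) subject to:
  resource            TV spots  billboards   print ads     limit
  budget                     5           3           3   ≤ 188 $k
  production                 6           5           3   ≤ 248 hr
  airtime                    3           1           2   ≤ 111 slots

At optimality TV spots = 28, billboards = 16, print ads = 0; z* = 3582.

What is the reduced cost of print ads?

-5.5

Binding: budget and production. Non-binding: airtime (11 unused).
By complementary slackness, y = 0 for the non-binding constraint.
Dual feasibility on the basic columns requires 5·y_budget + 6·y_production = 90.5, 3·y_budget + 5·y_production = 65.5.
This yields shadow prices y_budget = 8.5, y_production = 8.
Reduced cost of print ads: c₃ − yᵀa₃ = 44 − (8.5·3 + 8·3) = 44 − 49.5 = -5.5.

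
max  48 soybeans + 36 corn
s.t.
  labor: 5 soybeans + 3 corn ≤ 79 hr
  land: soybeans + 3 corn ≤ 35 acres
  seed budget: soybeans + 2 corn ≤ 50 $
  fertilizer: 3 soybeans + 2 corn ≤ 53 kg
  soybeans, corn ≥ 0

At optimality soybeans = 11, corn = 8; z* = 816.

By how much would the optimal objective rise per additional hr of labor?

9

Binding: labor and land. Non-binding: seed budget (23 unused), fertilizer (4 unused).
Since seed budget, fertilizer are not tight, their duals are 0.
The binding rows give the dual system: 5·y_labor + 1·y_land = 48 and 3·y_labor + 3·y_land = 36.
Solving: y_labor = 9, y_land = 3.
Shadow price of labor = 9.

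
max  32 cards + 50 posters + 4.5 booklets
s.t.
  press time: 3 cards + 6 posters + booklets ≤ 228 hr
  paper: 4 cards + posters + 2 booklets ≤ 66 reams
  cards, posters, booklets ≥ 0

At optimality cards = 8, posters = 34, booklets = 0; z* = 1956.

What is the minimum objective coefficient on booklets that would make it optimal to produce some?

Check each constraint at x*: press time 228/228 (tight); paper 66/66 (tight).
From A_Bᵀ y = c: 3·y_press time + 4·y_paper = 32; 6·y_press time + 1·y_paper = 50.
This yields shadow prices y_press time = 8, y_paper = 2.
booklets enters the basis when its profit ≥ yᵀa₃ = 8·1 + 2·2 = 12.

12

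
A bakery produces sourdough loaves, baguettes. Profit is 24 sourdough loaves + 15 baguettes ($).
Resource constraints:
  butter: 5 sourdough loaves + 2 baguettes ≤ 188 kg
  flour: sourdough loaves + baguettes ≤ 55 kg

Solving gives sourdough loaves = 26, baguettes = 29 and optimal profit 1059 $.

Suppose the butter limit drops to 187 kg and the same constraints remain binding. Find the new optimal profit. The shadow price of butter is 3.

Δb = -1, so new z* = 1059 + (3)·(-1) = 1059 − 3 = 1056.

1056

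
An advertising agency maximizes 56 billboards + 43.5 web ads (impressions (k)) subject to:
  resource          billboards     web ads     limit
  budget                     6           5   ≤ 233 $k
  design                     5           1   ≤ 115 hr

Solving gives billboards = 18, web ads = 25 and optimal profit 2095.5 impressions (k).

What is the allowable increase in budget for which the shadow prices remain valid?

Binding constraints: budget, design. The basis is B = [[6,5],[5,1]] with det -19.
Per unit increase in budget, x* moves by d = (-0.0526, 0.2632).
The basis stays optimal until billboards reaches 0; allowable increase = 342 $k.

342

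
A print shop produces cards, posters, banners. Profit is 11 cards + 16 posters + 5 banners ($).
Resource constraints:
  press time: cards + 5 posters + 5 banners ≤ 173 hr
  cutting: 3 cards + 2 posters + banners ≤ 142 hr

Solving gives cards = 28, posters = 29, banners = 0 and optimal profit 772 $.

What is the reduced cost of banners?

-8

At the optimum: press time uses 173 of 173 (binding); cutting uses 142 of 142 (binding).
Dual feasibility on the basic columns requires 1·y_press time + 3·y_cutting = 11, 5·y_press time + 2·y_cutting = 16.
Solving: y_press time = 2, y_cutting = 3.
Reduced cost of banners: c₃ − yᵀa₃ = 5 − (2·5 + 3·1) = 5 − 13 = -8.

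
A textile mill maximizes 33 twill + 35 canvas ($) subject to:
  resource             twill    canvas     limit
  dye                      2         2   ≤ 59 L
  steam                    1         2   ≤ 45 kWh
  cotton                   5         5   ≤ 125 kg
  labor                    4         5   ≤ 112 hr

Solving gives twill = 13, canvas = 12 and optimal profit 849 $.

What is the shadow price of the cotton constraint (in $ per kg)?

5

Check each constraint at x*: dye 50/59 (slack 9); steam 37/45 (slack 8); cotton 125/125 (tight); labor 112/112 (tight).
By complementary slackness, y = 0 for the non-binding constraints.
Dual feasibility on the basic columns requires 5·y_cotton + 4·y_labor = 33, 5·y_cotton + 5·y_labor = 35.
→ y_cotton = 5 and y_labor = 2.
Shadow price of cotton = 5.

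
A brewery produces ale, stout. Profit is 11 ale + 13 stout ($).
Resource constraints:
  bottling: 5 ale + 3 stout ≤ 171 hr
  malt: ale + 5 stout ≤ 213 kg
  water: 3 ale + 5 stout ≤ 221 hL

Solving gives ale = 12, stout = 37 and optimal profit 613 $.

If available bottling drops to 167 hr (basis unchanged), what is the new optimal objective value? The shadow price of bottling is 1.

Δb = -4, so new z* = 613 + (1)·(-4) = 613 − 4 = 609.

609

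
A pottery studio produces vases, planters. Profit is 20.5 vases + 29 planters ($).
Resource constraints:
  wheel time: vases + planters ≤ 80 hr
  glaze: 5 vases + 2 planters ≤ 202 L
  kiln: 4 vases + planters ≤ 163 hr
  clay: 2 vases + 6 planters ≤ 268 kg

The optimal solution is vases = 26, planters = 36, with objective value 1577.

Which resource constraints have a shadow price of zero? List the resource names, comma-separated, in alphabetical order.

kiln, wheel time

wheel time: 62/80 (slack 18)
glaze: 202/202 (binding)
kiln: 140/163 (slack 23)
clay: 268/268 (binding)
By complementary slackness, a constraint with positive slack has shadow price 0 → kiln, wheel time.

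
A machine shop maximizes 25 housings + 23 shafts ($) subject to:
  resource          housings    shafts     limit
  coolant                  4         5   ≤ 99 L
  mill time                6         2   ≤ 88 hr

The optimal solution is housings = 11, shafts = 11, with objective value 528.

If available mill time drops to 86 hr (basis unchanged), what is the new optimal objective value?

Check each constraint at x*: coolant 99/99 (tight); mill time 88/88 (tight).
From A_Bᵀ y = c: 4·y_coolant + 6·y_mill time = 25; 5·y_coolant + 2·y_mill time = 23.
Solving: y_coolant = 4, y_mill time = 1.5.
Δz = y_mill time·Δb = 1.5 × (-2) = -3, so new z* = 528 − 3 = 525.

525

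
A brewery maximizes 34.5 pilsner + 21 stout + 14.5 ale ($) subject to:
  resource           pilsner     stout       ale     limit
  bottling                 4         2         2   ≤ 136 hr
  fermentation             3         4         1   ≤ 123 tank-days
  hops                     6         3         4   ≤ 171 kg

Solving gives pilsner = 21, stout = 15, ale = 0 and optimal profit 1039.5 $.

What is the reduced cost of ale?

Check each constraint at x*: bottling 114/136 (slack 22); fermentation 123/123 (tight); hops 171/171 (tight).
Slack constraints have shadow price 0 (complementary slackness).
From A_Bᵀ y = c: 3·y_fermentation + 6·y_hops = 34.5; 4·y_fermentation + 3·y_hops = 21.
→ y_fermentation = 1.5 and y_hops = 5.
Reduced cost of ale: c₃ − yᵀa₃ = 14.5 − (1.5·1 + 5·4) = 14.5 − 21.5 = -7.

-7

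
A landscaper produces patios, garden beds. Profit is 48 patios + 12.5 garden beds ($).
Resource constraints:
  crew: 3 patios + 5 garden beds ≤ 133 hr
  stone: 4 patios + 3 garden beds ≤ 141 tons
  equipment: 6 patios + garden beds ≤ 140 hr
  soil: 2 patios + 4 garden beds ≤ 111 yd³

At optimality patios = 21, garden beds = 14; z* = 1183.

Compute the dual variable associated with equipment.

7.5

At the optimum: crew uses 133 of 133 (binding); stone uses 126 of 141 (slack = 15); equipment uses 140 of 140 (binding); soil uses 98 of 111 (slack = 13).
By complementary slackness, y = 0 for the non-binding constraints.
Dual feasibility on the basic columns requires 3·y_crew + 6·y_equipment = 48, 5·y_crew + 1·y_equipment = 12.5.
Solving: y_crew = 1, y_equipment = 7.5.
Shadow price of equipment = 7.5.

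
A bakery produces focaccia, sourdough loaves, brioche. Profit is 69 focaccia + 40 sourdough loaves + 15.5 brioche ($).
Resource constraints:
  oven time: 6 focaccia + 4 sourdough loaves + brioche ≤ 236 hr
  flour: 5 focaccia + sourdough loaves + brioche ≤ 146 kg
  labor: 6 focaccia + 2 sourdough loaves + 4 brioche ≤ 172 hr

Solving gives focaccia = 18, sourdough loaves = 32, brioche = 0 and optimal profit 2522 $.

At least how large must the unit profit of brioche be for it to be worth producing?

20.5

Check each constraint at x*: oven time 236/236 (tight); flour 122/146 (slack 24); labor 172/172 (tight).
Since flour is not tight, its dual is 0.
Dual feasibility on the basic columns requires 6·y_oven time + 6·y_labor = 69, 4·y_oven time + 2·y_labor = 40.
Solving: y_oven time = 8.5, y_labor = 3.
brioche enters the basis when its profit ≥ yᵀa₃ = 8.5·1 + 3·4 = 20.5.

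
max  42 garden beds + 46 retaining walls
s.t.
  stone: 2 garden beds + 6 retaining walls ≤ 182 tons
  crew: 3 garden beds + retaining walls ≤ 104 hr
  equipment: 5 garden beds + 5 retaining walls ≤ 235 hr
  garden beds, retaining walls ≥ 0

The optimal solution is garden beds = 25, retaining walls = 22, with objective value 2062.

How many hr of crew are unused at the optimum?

7

crew used = 3·25 + 1·22 = 97; slack = 104 − 97 = 7.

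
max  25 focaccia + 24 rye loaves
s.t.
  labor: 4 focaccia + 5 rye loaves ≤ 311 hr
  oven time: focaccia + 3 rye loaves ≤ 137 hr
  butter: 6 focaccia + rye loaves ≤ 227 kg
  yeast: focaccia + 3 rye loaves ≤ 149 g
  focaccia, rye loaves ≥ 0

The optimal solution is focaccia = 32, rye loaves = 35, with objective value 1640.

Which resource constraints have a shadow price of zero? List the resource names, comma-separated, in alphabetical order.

labor, yeast

labor: 303/311 (slack 8)
oven time: 137/137 (binding)
butter: 227/227 (binding)
yeast: 137/149 (slack 12)
By complementary slackness, a constraint with positive slack has shadow price 0 → labor, yeast.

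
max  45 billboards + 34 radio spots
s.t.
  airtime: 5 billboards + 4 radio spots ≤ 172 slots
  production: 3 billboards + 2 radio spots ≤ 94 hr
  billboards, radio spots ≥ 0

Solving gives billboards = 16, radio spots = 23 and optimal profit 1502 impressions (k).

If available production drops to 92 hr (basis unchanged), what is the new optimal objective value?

1492

Check each constraint at x*: airtime 172/172 (tight); production 94/94 (tight).
From A_Bᵀ y = c: 5·y_airtime + 3·y_production = 45; 4·y_airtime + 2·y_production = 34.
→ y_airtime = 6 and y_production = 5.
Δz = y_production·Δb = 5 × (-2) = -10, so new z* = 1502 − 10 = 1492.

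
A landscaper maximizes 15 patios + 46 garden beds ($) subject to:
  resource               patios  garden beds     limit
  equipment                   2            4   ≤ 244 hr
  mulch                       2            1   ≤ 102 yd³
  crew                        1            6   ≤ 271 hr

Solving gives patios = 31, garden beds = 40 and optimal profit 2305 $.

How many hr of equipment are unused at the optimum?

22

equipment used = 2·31 + 4·40 = 222; slack = 244 − 222 = 22.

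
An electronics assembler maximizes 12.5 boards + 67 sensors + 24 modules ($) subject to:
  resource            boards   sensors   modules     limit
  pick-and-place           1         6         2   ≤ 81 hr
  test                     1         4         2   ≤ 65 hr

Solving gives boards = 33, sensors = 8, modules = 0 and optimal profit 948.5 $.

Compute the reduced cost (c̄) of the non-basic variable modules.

-1

At the optimum: pick-and-place uses 81 of 81 (binding); test uses 65 of 65 (binding).
Dual feasibility on the basic columns requires 1·y_pick-and-place + 1·y_test = 12.5, 6·y_pick-and-place + 4·y_test = 67.
Solving: y_pick-and-place = 8.5, y_test = 4.
Reduced cost of modules: c₃ − yᵀa₃ = 24 − (8.5·2 + 4·2) = 24 − 25 = -1.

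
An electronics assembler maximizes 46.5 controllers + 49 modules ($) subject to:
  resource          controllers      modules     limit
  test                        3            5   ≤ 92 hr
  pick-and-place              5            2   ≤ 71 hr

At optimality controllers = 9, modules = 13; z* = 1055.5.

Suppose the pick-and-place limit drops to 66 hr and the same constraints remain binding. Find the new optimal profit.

Check each constraint at x*: test 92/92 (tight); pick-and-place 71/71 (tight).
From A_Bᵀ y = c: 3·y_test + 5·y_pick-and-place = 46.5; 5·y_test + 2·y_pick-and-place = 49.
Solving: y_test = 8, y_pick-and-place = 4.5.
Δz = y_pick-and-place·Δb = 4.5 × (-5) = -22.5, so new z* = 1055.5 − 22.5 = 1033.

1033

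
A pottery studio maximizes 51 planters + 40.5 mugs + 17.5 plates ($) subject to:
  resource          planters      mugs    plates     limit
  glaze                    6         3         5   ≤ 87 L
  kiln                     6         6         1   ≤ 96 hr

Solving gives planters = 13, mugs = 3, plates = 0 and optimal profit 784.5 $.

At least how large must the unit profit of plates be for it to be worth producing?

Both glaze and kiln are binding at x*.
Dual feasibility on the basic columns requires 6·y_glaze + 6·y_kiln = 51, 3·y_glaze + 6·y_kiln = 40.5.
→ y_glaze = 3.5 and y_kiln = 5.
plates enters the basis when its profit ≥ yᵀa₃ = 3.5·5 + 5·1 = 22.5.

22.5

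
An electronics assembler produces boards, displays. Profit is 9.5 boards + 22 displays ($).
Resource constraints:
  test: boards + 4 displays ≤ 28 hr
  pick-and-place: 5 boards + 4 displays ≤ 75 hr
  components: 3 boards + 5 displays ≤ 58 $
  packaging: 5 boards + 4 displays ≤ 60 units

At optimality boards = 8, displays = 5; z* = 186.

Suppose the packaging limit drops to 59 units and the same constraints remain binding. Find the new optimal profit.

185

At the optimum: test uses 28 of 28 (binding); pick-and-place uses 60 of 75 (slack = 15); components uses 49 of 58 (slack = 9); packaging uses 60 of 60 (binding).
Since pick-and-place, components are not tight, their duals are 0.
From A_Bᵀ y = c: 1·y_test + 5·y_packaging = 9.5; 4·y_test + 4·y_packaging = 22.
→ y_test = 4.5 and y_packaging = 1.
Δz = y_packaging·Δb = 1 × (-1) = -1, so new z* = 186 − 1 = 185.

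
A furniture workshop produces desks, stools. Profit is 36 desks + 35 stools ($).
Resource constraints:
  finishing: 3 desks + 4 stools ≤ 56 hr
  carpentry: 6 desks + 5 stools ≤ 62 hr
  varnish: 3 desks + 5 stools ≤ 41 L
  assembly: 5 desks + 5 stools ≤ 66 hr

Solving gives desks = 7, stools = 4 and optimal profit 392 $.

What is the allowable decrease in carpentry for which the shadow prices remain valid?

21

Binding constraints: carpentry, varnish. The basis is B = [[6,5],[3,5]] with det 15.
Per unit decrease in carpentry, x* moves by d = (-0.3333, 0.2).
The basis stays optimal until desks reaches 0; allowable decrease = 21 hr.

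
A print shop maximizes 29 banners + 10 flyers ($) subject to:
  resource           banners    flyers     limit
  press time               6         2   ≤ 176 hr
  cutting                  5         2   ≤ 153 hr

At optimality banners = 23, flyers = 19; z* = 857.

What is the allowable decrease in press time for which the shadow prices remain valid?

23

Binding constraints: press time, cutting. The basis is B = [[6,2],[5,2]] with det 2.
Per unit decrease in press time, x* moves by d = (-1, 2.5).
The basis stays optimal until banners reaches 0; allowable decrease = 23 hr.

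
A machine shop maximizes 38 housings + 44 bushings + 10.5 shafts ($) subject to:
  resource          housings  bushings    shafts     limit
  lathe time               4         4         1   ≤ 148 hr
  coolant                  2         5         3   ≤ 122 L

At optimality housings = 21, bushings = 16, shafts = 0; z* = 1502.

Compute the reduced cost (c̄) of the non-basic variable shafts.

Check each constraint at x*: lathe time 148/148 (tight); coolant 122/122 (tight).
The binding rows give the dual system: 4·y_lathe time + 2·y_coolant = 38 and 4·y_lathe time + 5·y_coolant = 44.
Solving: y_lathe time = 8.5, y_coolant = 2.
Reduced cost of shafts: c₃ − yᵀa₃ = 10.5 − (8.5·1 + 2·3) = 10.5 − 14.5 = -4.

-4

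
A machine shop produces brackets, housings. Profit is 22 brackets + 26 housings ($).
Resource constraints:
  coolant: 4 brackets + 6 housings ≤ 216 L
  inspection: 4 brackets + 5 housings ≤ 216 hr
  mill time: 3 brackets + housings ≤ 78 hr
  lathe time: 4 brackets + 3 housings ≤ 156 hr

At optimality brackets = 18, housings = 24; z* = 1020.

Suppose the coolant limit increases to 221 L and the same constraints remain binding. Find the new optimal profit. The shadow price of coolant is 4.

1040

Δb = 5, so new z* = 1020 + (4)·(5) = 1020 + 20 = 1040.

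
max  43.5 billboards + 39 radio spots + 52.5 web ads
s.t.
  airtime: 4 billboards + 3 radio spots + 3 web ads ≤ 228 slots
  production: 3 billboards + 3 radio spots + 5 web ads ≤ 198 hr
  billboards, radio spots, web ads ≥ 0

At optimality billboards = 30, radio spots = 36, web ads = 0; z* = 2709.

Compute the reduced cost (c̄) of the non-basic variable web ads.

-3.5

At the optimum: airtime uses 228 of 228 (binding); production uses 198 of 198 (binding).
The binding rows give the dual system: 4·y_airtime + 3·y_production = 43.5 and 3·y_airtime + 3·y_production = 39.
Solving: y_airtime = 4.5, y_production = 8.5.
Reduced cost of web ads: c₃ − yᵀa₃ = 52.5 − (4.5·3 + 8.5·5) = 52.5 − 56 = -3.5.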